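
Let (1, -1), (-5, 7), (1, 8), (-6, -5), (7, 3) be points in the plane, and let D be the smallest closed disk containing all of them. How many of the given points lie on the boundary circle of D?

The minimum enclosing circle of a finite set is fixed by two of the points (as a diameter) or three (as a circumcircle).
The minimum enclosing circle is determined by three boundary points: (-5, 7), (-6, -5), (7, 3).
Their circumcentre is (-35/74, 43/74) with r² = 168925/2738.
The farthest remaining point (1, 8) is at distance² 156641/2738 ≤ 168925/2738.
The points at distance exactly r from the centre are (-5, 7), (-6, -5), (7, 3) — 3 points.

3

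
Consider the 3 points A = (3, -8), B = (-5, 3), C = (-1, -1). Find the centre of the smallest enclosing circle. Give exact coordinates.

(-1, -2.5)

Side lengths²: AB² = 185, AC² = 65, BC² = 32.
Since AB² = 185 ≥ 65 + 32 = 97, the angle opposite AB is not acute, so the smallest enclosing circle has AB as diameter.
Centre = midpoint of AB = (-1, -2.5), r² = 185/4 = 46.25.
Centre = (-1, -2.5).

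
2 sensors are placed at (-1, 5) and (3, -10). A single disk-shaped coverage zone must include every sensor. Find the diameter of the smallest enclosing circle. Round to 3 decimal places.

15.524

The smallest circle enclosing two points has them as diameter endpoints.
Centre = midpoint = (1, -2.5); r² = |(-1, 5)−(3, -10)|²/4 = 241/4 = 60.25.
Diameter = 2r = 2√(60.25) ≈ 15.524.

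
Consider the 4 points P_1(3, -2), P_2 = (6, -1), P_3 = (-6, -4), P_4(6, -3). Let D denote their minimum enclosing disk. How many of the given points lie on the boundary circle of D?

2

The farthest pair is P_2–P_3 with squared distance 153. The circle on this segment as diameter has centre (0, -2.5) and r² = 153/4 = 38.25.
Check P_1: distance² to centre = 9.25 ≤ 38.25, so it lies inside.
All remaining points lie in this disk, and no smaller disk contains both endpoints, so this is the minimum enclosing circle.
The points at distance exactly r from the centre are P_2, P_3 — 2 points.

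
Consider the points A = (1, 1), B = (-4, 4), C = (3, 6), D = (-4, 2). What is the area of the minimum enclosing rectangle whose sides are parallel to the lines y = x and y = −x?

44

In coordinates u = x + y, v = x − y the rectangle is axis-aligned; the map (x,y)→(u,v) scales areas by 2.
u-values: 2, 0, 9, -2; range = 9 − (-2) = 11.
v-values: 0, -8, -3, -6; range = 0 − (-8) = 8.
Area = (11 × 8) / 2 = 44.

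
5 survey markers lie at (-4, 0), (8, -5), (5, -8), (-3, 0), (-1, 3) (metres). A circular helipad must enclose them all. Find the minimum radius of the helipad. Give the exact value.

6.5

The farthest pair is (-4, 0)–(8, -5) with squared distance 169. The circle on this segment as diameter has centre (2, -2.5) and r² = 169/4 = 42.25.
Check (5, -8): distance² to centre = 39.25 ≤ 42.25, so it lies inside.
All remaining points lie in this disk, and no smaller disk contains both endpoints, so this is the minimum enclosing circle.
r = √(42.25) = 6.5.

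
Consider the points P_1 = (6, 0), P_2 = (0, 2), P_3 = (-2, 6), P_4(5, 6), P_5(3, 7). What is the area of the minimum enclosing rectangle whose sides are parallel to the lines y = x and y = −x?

In coordinates u = x + y, v = x − y the rectangle is axis-aligned; the map (x,y)→(u,v) scales areas by 2.
u-values: 6, 2, 4, 11, 10; range = 11 − 2 = 9.
v-values: 6, -2, -8, -1, -4; range = 6 − (-8) = 14.
Area = (9 × 14) / 2 = 63.

63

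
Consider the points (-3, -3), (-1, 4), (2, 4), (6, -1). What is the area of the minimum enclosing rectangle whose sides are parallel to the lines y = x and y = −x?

72

In coordinates u = x + y, v = x − y the rectangle is axis-aligned; the map (x,y)→(u,v) scales areas by 2.
u-values: -6, 3, 6, 5; range = 6 − (-6) = 12.
v-values: 0, -5, -2, 7; range = 7 − (-5) = 12.
Area = (12 × 12) / 2 = 72.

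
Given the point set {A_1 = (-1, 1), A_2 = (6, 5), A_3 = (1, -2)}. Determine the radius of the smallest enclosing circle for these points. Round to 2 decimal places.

4.31

Side lengths²: A_1A_2² = 65, A_1A_3² = 13, A_2A_3² = 74.
Since A_2A_3² = 74 < 65 + 13 = 78, the triangle is acute, so the smallest enclosing circle is the circumcircle.
Circumcentre = (189/58, 97/58), r² = 31265/1682.
r = √(31265/1682) ≈ 4.31.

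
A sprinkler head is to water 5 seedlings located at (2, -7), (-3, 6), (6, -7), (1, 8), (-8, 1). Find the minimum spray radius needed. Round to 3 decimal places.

The minimum enclosing circle is determined by three boundary points: (6, -7), (1, 8), (-8, 1).
Their circumcentre is (7/17, -9/17) with r² = 21125/289.
The farthest remaining point (-3, 6) is at distance² 15685/289 ≤ 21125/289.
r = √(21125/289) ≈ 8.550.

8.550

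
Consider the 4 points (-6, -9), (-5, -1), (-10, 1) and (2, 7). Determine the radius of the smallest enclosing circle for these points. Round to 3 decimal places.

The farthest pair is (-6, -9)–(2, 7) with squared distance 320. The circle on this segment as diameter has centre (-2, -1) and r² = 320/4 = 80.
Check (-5, -1): distance² to centre = 9 ≤ 80, so it lies inside.
All remaining points lie in this disk, and no smaller disk contains both endpoints, so this is the minimum enclosing circle.
r = √80 ≈ 8.944.

8.944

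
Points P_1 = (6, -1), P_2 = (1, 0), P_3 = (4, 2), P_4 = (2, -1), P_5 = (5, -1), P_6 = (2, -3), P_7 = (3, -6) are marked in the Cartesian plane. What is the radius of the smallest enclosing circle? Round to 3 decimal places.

4.031

The minimum enclosing circle of a finite set is fixed by two of the points (as a diameter) or three (as a circumcircle).
The farthest pair is P_3–P_7 with squared distance 65. The circle on this segment as diameter has centre (3.5, -2) and r² = 65/4 = 16.25.
Check P_1: distance² to centre = 7.25 ≤ 16.25, so it lies inside.
All remaining points lie in this disk, and no smaller disk contains both endpoints, so this is the minimum enclosing circle.
r = √(16.25) ≈ 4.031.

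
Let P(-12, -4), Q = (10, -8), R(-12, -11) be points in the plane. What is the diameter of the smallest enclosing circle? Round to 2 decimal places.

Side lengths²: PQ² = 500, PR² = 49, QR² = 493.
Since PQ² = 500 < 493 + 49 = 542, the triangle is acute, so the smallest enclosing circle is the circumcircle.
Circumcentre = (-14/11, -7.5), r² = 61625/484.
Diameter = 2r = 2√(61625/484) ≈ 22.57.

22.57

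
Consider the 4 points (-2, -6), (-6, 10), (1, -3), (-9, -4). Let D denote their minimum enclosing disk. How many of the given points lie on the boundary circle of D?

2

The minimum enclosing circle of a finite set is fixed by two of the points (as a diameter) or three (as a circumcircle).
The farthest pair is (-2, -6)–(-6, 10) with squared distance 272. The circle on this segment as diameter has centre (-4, 2) and r² = 272/4 = 68.
Check (1, -3): distance² to centre = 50 ≤ 68, so it lies inside.
All remaining points lie in this disk, and no smaller disk contains both endpoints, so this is the minimum enclosing circle.
The points at distance exactly r from the centre are (-2, -6), (-6, 10) — 2 points.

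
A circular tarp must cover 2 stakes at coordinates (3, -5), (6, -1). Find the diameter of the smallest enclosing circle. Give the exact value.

5

The smallest circle enclosing two points has them as diameter endpoints.
Centre = midpoint = (4.5, -3); r² = |(3, -5)−(6, -1)|²/4 = 25/4 = 6.25.
Diameter = 2r = 2√(6.25) = 5.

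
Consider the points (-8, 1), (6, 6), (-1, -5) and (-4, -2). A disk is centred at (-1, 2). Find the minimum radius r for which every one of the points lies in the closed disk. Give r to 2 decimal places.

8.06

The required radius is the distance from (-1, 2) to the farthest point.
Squared distances: 50, 65, 49, 25.
Maximum is 65, attained at (6, 6).
r = √65 ≈ 8.06.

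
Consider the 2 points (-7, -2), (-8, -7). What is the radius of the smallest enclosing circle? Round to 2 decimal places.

The smallest circle enclosing two points has them as diameter endpoints.
Centre = midpoint = (-7.5, -4.5); r² = |(-7, -2)−(-8, -7)|²/4 = 26/4 = 6.5.
r = √(6.5) ≈ 2.55.

2.55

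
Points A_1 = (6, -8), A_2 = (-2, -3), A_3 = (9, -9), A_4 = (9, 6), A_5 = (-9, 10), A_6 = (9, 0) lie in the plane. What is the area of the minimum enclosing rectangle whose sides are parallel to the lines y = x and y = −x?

In coordinates u = x + y, v = x − y the rectangle is axis-aligned; the map (x,y)→(u,v) scales areas by 2.
u-values: -2, -5, 0, 15, 1, 9; range = 15 − (-5) = 20.
v-values: 14, 1, 18, 3, -19, 9; range = 18 − (-19) = 37.
Area = (20 × 37) / 2 = 370.

370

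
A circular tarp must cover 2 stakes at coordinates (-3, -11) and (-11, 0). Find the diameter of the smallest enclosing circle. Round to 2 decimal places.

13.60

The smallest circle enclosing two points has them as diameter endpoints.
Centre = midpoint = (-7, -5.5); r² = |(-3, -11)−(-11, 0)|²/4 = 185/4 = 46.25.
Diameter = 2r = 2√(46.25) ≈ 13.60.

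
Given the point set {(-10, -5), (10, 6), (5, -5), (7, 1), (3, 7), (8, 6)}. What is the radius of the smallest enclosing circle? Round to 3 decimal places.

By Welzl's lemma the MEC is supported by two points (diametrically opposite) or three points (on a circumcircle).
The farthest pair is (-10, -5)–(10, 6) with squared distance 521. The circle on this segment as diameter has centre (0, 0.5) and r² = 521/4 = 130.25.
Check (5, -5): distance² to centre = 55.25 ≤ 130.25, so it lies inside.
All remaining points lie in this disk, and no smaller disk contains both endpoints, so this is the minimum enclosing circle.
r = √(130.25) ≈ 11.413.

11.413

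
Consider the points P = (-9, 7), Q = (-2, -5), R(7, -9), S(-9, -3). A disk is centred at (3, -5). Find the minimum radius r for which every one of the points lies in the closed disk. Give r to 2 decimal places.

The required radius is the distance from (3, -5) to the farthest point.
Squared distances: 288, 25, 32, 148.
Maximum is 288, attained at P.
r = √288 ≈ 16.97.

16.97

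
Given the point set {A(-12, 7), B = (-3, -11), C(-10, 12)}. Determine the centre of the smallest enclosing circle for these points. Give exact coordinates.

Side lengths²: AB² = 405, AC² = 29, BC² = 578.
Since BC² = 578 ≥ 405 + 29 = 434, the angle opposite BC is not acute, so the smallest enclosing circle has BC as diameter.
Centre = midpoint of BC = (-6.5, 0.5), r² = 578/4 = 144.5.
Centre = (-6.5, 0.5).

(-6.5, 0.5)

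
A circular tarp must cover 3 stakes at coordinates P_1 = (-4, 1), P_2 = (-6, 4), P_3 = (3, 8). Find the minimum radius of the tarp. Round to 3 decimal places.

Side lengths²: P_1P_2² = 13, P_1P_3² = 98, P_2P_3² = 97.
Since P_1P_3² = 98 < 97 + 13 = 110, the triangle is acute, so the smallest enclosing circle is the circumcircle.
Circumcentre = (-1.1, 5.1), r² = 25.22.
r = √(25.22) ≈ 5.022.

5.022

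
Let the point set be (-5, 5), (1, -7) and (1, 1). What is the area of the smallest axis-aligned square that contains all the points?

The bounding box has width 6 and height 12.
An axis-aligned square enclosing the set must have side ≥ max(width, height).
So the minimum side is max(6, 12) = 12.
Area = 12² = 144.

144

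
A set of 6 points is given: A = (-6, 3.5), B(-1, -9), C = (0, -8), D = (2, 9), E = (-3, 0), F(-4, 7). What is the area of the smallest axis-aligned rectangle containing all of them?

x ranges over [-6, 2], width 8.
y ranges over [-9, 9], height 18.
Area = 8 × 18 = 144.

144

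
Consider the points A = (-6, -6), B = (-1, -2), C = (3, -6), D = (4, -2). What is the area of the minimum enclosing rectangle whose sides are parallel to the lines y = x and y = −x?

In coordinates u = x + y, v = x − y the rectangle is axis-aligned; the map (x,y)→(u,v) scales areas by 2.
u-values: -12, -3, -3, 2; range = 2 − (-12) = 14.
v-values: 0, 1, 9, 6; range = 9 − 0 = 9.
Area = (14 × 9) / 2 = 63.

63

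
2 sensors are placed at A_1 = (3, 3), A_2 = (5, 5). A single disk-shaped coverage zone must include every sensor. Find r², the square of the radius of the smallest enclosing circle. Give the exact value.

The smallest circle enclosing two points has them as diameter endpoints.
Centre = midpoint = (4, 4); r² = |A_1A_2|²/4 = 8/4 = 2.

2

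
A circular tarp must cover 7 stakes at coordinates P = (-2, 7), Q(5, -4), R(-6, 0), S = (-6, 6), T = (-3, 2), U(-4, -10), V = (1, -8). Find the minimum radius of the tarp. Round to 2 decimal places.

The minimum enclosing circle of a finite set is fixed by two of the points (as a diameter) or three (as a circumcircle).
The farthest pair is P–U with squared distance 293. The circle on this segment as diameter has centre (-3, -1.5) and r² = 293/4 = 73.25.
Check Q: distance² to centre = 70.25 ≤ 73.25, so it lies inside.
All remaining points lie in this disk, and no smaller disk contains both endpoints, so this is the minimum enclosing circle.
r = √(73.25) ≈ 8.56.

8.56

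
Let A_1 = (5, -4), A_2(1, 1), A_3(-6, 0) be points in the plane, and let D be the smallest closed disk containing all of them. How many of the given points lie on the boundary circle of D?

2

Side lengths²: A_1A_2² = 41, A_1A_3² = 137, A_2A_3² = 50.
Since A_1A_3² = 137 ≥ 50 + 41 = 91, the angle opposite A_1A_3 is not acute, so the smallest enclosing circle has A_1A_3 as diameter.
Centre = midpoint of A_1A_3 = (-0.5, -2), r² = 137/4 = 34.25.
The points at distance exactly r from the centre are A_1, A_3 — 2 points.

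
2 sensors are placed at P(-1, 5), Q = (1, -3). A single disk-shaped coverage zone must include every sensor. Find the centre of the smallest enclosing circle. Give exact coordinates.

The smallest circle enclosing two points has them as diameter endpoints.
Centre = midpoint = (0, 1); r² = |PQ|²/4 = 68/4 = 17.
Centre = (0, 1).

(0, 1)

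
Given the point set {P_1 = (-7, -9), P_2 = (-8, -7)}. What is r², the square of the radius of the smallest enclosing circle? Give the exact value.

1.25

The smallest circle enclosing two points has them as diameter endpoints.
Centre = midpoint = (-7.5, -8); r² = |P_1P_2|²/4 = 5/4 = 1.25.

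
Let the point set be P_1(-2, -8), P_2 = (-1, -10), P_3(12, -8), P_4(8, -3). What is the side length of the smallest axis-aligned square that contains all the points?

The bounding box has width 14 and height 7.
An axis-aligned square enclosing the set must have side ≥ max(width, height).
So the minimum side is max(14, 7) = 14.

14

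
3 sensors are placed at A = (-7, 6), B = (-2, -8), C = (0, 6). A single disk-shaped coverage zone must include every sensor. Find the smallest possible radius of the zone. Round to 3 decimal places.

7.508

Side lengths²: AB² = 221, AC² = 49, BC² = 200.
Since AB² = 221 < 200 + 49 = 249, the triangle is acute, so the smallest enclosing circle is the circumcircle.
Circumcentre = (-3.5, -9/14), r² = 5525/98.
r = √(5525/98) ≈ 7.508.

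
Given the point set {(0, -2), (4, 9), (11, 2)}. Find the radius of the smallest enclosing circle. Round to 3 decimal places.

6.458

Call the three points A, B, C in the order given.
Side lengths²: AB² = 137, AC² = 137, BC² = 98.
Since AC² = 137 < 137 + 98 = 235, the triangle is acute, so the smallest enclosing circle is the circumcircle.
Circumcentre = (137/30, 77/30), r² = 18769/450.
r = √(18769/450) ≈ 6.458.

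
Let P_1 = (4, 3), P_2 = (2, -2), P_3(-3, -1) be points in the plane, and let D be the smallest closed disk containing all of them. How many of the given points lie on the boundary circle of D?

Side lengths²: P_1P_2² = 29, P_1P_3² = 65, P_2P_3² = 26.
Since P_1P_3² = 65 ≥ 29 + 26 = 55, the angle opposite P_1P_3 is not acute, so the smallest enclosing circle has P_1P_3 as diameter.
Centre = midpoint of P_1P_3 = (0.5, 1), r² = 65/4 = 16.25.
The points at distance exactly r from the centre are P_1, P_3 — 2 points.

2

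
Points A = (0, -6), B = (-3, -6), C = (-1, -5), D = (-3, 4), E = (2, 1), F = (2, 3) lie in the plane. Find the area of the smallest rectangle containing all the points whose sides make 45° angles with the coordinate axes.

91

In coordinates u = x + y, v = x − y the rectangle is axis-aligned; the map (x,y)→(u,v) scales areas by 2.
u-values: -6, -9, -6, 1, 3, 5; range = 5 − (-9) = 14.
v-values: 6, 3, 4, -7, 1, -1; range = 6 − (-7) = 13.
Area = (14 × 13) / 2 = 91.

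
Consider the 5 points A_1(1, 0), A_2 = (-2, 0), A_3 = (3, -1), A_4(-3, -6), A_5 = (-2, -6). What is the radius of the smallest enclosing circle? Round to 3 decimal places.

3.907

The minimum enclosing circle is determined by three boundary points: A_2, A_3, A_4.
Their circumcentre is (-5/62, -211/62) with r² = 29341/1922.
The farthest remaining point A_1 is at distance² 24505/1922 ≤ 29341/1922.
r = √(29341/1922) ≈ 3.907.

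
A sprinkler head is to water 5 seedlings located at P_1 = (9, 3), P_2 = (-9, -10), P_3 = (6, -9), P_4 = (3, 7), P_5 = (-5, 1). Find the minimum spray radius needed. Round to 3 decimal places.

A smallest enclosing disk is always determined by at most three of the input points on its boundary.
The farthest pair is P_1–P_2 with squared distance 493. The circle on this segment as diameter has centre (0, -3.5) and r² = 493/4 = 123.25.
Check P_3: distance² to centre = 66.25 ≤ 123.25, so it lies inside.
All remaining points lie in this disk, and no smaller disk contains both endpoints, so this is the minimum enclosing circle.
r = √(123.25) ≈ 11.102.

11.102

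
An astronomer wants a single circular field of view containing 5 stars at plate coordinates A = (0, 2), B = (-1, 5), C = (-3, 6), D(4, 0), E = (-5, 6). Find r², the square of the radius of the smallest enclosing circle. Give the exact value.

29.25

The farthest pair is D–E with squared distance 117. The circle on this segment as diameter has centre (-0.5, 3) and r² = 117/4 = 29.25.
Check A: distance² to centre = 1.25 ≤ 29.25, so it lies inside.
All remaining points lie in this disk, and no smaller disk contains both endpoints, so this is the minimum enclosing circle.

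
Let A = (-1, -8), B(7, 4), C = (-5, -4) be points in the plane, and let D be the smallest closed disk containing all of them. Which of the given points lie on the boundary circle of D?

Side lengths²: AB² = 208, AC² = 32, BC² = 208.
Since BC² = 208 < 208 + 32 = 240, the triangle is acute, so the smallest enclosing circle is the circumcircle.
Circumcentre = (1.8, -1.2), r² = 54.08.
The points at distance exactly r from the centre are A, B, C — 3 points.

A, B, C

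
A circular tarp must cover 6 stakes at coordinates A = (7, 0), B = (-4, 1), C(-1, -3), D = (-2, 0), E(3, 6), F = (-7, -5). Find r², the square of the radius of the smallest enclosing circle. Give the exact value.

The minimum enclosing circle is determined by three boundary points: A, E, F.
Their circumcentre is (-0.625, -0.75) with r² = 58.703125.
The farthest remaining point B is at distance² 14.453125 ≤ 58.703125.

58.703125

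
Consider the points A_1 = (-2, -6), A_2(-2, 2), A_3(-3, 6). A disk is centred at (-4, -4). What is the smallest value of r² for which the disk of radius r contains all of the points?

The required radius is the distance from (-4, -4) to the farthest point.
Squared distances: 8, 40, 101.
Maximum is 101, attained at A_3.

101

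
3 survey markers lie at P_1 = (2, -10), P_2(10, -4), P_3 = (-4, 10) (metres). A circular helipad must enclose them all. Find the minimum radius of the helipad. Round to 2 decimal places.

10.55

Side lengths²: P_1P_2² = 100, P_1P_3² = 436, P_2P_3² = 392.
Since P_1P_3² = 436 < 392 + 100 = 492, the triangle is acute, so the smallest enclosing circle is the circumcircle.
Circumcentre = (3/7, 3/7), r² = 5450/49.
r = √(5450/49) ≈ 10.55.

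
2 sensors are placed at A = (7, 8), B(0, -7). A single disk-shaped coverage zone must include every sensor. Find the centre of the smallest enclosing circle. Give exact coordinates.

(3.5, 0.5)

The smallest circle enclosing two points has them as diameter endpoints.
Centre = midpoint = (3.5, 0.5); r² = |AB|²/4 = 274/4 = 68.5.
Centre = (3.5, 0.5).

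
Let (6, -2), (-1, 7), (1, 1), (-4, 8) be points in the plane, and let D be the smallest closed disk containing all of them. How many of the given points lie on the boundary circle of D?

The farthest pair is (6, -2)–(-4, 8) with squared distance 200. The circle on this segment as diameter has centre (1, 3) and r² = 200/4 = 50.
Check (-1, 7): distance² to centre = 20 ≤ 50, so it lies inside.
All remaining points lie in this disk, and no smaller disk contains both endpoints, so this is the minimum enclosing circle.
The points at distance exactly r from the centre are (6, -2), (-4, 8) — 2 points.

2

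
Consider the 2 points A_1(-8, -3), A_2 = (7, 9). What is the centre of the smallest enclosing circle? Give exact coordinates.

The smallest circle enclosing two points has them as diameter endpoints.
Centre = midpoint = (-0.5, 3); r² = |A_1A_2|²/4 = 369/4 = 92.25.
Centre = (-0.5, 3).

(-0.5, 3)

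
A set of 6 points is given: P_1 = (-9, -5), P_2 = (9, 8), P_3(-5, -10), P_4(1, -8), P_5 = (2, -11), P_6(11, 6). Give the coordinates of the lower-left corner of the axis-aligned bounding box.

(-9, -11)

x-range [-9, 11], y-range [-11, 8].
The lower-left corner is (-9, -11).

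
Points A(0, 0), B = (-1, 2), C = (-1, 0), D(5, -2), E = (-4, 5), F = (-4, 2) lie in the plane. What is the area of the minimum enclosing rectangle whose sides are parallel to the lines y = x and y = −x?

In coordinates u = x + y, v = x − y the rectangle is axis-aligned; the map (x,y)→(u,v) scales areas by 2.
u-values: 0, 1, -1, 3, 1, -2; range = 3 − (-2) = 5.
v-values: 0, -3, -1, 7, -9, -6; range = 7 − (-9) = 16.
Area = (5 × 16) / 2 = 40.

40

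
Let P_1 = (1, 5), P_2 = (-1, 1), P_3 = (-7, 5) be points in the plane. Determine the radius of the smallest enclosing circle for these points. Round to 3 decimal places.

4.031

Side lengths²: P_1P_2² = 20, P_1P_3² = 64, P_2P_3² = 52.
Since P_1P_3² = 64 < 52 + 20 = 72, the triangle is acute, so the smallest enclosing circle is the circumcircle.
Circumcentre = (-3, 4.5), r² = 16.25.
r = √(16.25) ≈ 4.031.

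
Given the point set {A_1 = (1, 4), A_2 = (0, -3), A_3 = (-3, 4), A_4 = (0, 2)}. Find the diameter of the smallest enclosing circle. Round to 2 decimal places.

7.69

The minimum enclosing circle of a finite set is fixed by two of the points (as a diameter) or three (as a circumcircle).
The minimum enclosing circle is determined by three boundary points: A_1, A_2, A_3.
Their circumcentre is (-1, 5/7) with r² = 725/49.
The farthest remaining point A_4 is at distance² 130/49 ≤ 725/49.
Diameter = 2r = 2√(725/49) ≈ 7.69.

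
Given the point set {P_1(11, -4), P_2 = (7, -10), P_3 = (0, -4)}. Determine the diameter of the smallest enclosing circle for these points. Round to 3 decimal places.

11.081

Side lengths²: P_1P_2² = 52, P_1P_3² = 121, P_2P_3² = 85.
Since P_1P_3² = 121 < 85 + 52 = 137, the triangle is acute, so the smallest enclosing circle is the circumcircle.
Circumcentre = (5.5, -14/3), r² = 1105/36.
Diameter = 2r = 2√(1105/36) ≈ 11.081.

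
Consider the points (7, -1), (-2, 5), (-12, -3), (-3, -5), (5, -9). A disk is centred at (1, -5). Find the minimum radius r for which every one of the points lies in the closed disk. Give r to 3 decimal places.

The required radius is the distance from (1, -5) to the farthest point.
Squared distances: 52, 109, 173, 16, 32.
Maximum is 173, attained at (-12, -3).
r = √173 ≈ 13.153.

13.153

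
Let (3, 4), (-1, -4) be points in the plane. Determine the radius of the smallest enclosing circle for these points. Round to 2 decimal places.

The smallest circle enclosing two points has them as diameter endpoints.
Centre = midpoint = (1, 0); r² = |(3, 4)−(-1, -4)|²/4 = 80/4 = 20.
r = √20 ≈ 4.47.

4.47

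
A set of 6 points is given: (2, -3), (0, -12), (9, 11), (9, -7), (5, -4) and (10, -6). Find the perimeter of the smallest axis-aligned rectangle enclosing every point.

Width = max x − min x = 10 − 0 = 10.
Height = max y − min y = 11 − (-12) = 23.
Perimeter = 2(10 + 23) = 66.

66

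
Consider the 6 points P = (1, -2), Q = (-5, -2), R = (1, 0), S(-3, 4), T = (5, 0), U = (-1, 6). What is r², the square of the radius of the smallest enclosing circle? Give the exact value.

The minimum enclosing circle of a finite set is fixed by two of the points (as a diameter) or three (as a circumcircle).
The minimum enclosing circle is determined by three boundary points: Q, T, U.
Their circumcentre is (-1/3, 2/3) with r² = 260/9.
The farthest remaining point S is at distance² 164/9 ≤ 260/9.

260/9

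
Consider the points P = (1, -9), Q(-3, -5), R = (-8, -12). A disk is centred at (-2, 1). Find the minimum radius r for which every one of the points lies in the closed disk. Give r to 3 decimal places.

14.318

The required radius is the distance from (-2, 1) to the farthest point.
Squared distances: 109, 37, 205.
Maximum is 205, attained at R.
r = √205 ≈ 14.318.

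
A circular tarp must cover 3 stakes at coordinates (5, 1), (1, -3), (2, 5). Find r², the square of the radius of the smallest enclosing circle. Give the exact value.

Call the three points A, B, C in the order given.
Side lengths²: AB² = 32, AC² = 25, BC² = 65.
Since BC² = 65 ≥ 32 + 25 = 57, the angle opposite BC is not acute, so the smallest enclosing circle has BC as diameter.
Centre = midpoint of BC = (1.5, 1), r² = 65/4 = 16.25.

16.25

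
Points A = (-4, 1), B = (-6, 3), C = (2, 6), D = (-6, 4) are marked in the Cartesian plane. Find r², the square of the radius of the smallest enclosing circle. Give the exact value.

A smallest enclosing disk is always determined by at most three of the input points on its boundary.
The farthest pair is B–C with squared distance 73. The circle on this segment as diameter has centre (-2, 4.5) and r² = 73/4 = 18.25.
Check A: distance² to centre = 16.25 ≤ 18.25, so it lies inside.
All remaining points lie in this disk, and no smaller disk contains both endpoints, so this is the minimum enclosing circle.

18.25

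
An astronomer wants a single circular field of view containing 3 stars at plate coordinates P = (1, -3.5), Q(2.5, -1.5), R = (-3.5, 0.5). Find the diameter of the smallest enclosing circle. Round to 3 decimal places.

6.346

Side lengths²: PQ² = 6.25, PR² = 36.25, QR² = 40.
Since QR² = 40 < 36.25 + 6.25 = 42.5, the triangle is acute, so the smallest enclosing circle is the circumcircle.
Circumcentre = (-7/12, -0.75), r² = 725/72.
Diameter = 2r = 2√(725/72) ≈ 6.346.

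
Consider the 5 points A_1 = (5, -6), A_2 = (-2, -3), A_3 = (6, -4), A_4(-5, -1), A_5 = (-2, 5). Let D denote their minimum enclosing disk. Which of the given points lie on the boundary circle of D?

A_1, A_4, A_5

The farthest pair is A_1–A_5 with squared distance 170. The circle on this segment as diameter has centre (1.5, -0.5) and r² = 170/4 = 42.5.
Check A_2: distance² to centre = 18.5 ≤ 42.5, so it lies inside.
All remaining points lie in this disk, and no smaller disk contains both endpoints, so this is the minimum enclosing circle.
The points at distance exactly r from the centre are A_1, A_4, A_5 — 3 points.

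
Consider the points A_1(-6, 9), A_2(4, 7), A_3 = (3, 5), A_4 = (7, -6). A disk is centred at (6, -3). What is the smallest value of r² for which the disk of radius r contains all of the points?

288

The required radius is the distance from (6, -3) to the farthest point.
Squared distances: 288, 104, 73, 10.
Maximum is 288, attained at A_1.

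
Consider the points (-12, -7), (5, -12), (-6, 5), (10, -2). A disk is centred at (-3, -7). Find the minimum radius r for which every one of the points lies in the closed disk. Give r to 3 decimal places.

13.928

The required radius is the distance from (-3, -7) to the farthest point.
Squared distances: 81, 89, 153, 194.
Maximum is 194, attained at (10, -2).
r = √194 ≈ 13.928.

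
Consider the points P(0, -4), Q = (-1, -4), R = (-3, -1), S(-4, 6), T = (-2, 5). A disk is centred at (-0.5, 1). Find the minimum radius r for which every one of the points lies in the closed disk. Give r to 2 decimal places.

The required radius is the distance from (-0.5, 1) to the farthest point.
Squared distances: 25.25, 25.25, 10.25, 37.25, 18.25.
Maximum is 37.25, attained at S.
r = √(37.25) ≈ 6.10.

6.10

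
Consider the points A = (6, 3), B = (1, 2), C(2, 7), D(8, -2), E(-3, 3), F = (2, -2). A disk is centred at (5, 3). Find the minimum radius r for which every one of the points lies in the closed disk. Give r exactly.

8

The required radius is the distance from (5, 3) to the farthest point.
Squared distances: 1, 17, 25, 34, 64, 34.
Maximum is 64, attained at E.
r = √64 = 8.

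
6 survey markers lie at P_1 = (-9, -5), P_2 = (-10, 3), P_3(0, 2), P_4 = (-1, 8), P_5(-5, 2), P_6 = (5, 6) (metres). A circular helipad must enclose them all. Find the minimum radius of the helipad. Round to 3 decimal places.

The minimum enclosing circle of a finite set is fixed by two of the points (as a diameter) or three (as a circumcircle).
The farthest pair is P_1–P_6 with squared distance 317. The circle on this segment as diameter has centre (-2, 0.5) and r² = 317/4 = 79.25.
Check P_2: distance² to centre = 70.25 ≤ 79.25, so it lies inside.
All remaining points lie in this disk, and no smaller disk contains both endpoints, so this is the minimum enclosing circle.
r = √(79.25) ≈ 8.902.

8.902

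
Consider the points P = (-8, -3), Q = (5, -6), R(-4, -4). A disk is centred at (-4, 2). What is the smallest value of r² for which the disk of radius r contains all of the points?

145

The required radius is the distance from (-4, 2) to the farthest point.
Squared distances: 41, 145, 36.
Maximum is 145, attained at Q.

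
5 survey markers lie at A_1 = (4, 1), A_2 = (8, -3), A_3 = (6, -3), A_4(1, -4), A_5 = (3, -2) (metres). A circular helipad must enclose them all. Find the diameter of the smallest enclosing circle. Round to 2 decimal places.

The minimum enclosing circle is determined by three boundary points: A_1, A_2, A_4.
Their circumcentre is (4.375, -2.625) with r² = 13.28125.
The farthest remaining point A_3 is at distance² 2.78125 ≤ 13.28125.
Diameter = 2r = 2√(13.28125) ≈ 7.29.

7.29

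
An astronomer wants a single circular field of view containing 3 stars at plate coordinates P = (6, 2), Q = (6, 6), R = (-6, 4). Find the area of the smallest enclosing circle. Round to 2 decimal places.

119.47

Side lengths²: PQ² = 16, PR² = 148, QR² = 148.
Since QR² = 148 < 148 + 16 = 164, the triangle is acute, so the smallest enclosing circle is the circumcircle.
Circumcentre = (1/6, 4), r² = 1369/36.
Area = π·r² = π·1369/36 ≈ 119.47.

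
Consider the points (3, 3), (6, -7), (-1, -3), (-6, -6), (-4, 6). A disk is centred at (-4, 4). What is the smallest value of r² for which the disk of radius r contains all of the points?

The required radius is the distance from (-4, 4) to the farthest point.
Squared distances: 50, 221, 58, 104, 4.
Maximum is 221, attained at (6, -7).

221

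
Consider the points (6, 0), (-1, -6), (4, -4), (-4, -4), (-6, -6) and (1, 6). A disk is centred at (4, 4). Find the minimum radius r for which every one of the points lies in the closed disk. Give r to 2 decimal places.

The required radius is the distance from (4, 4) to the farthest point.
Squared distances: 20, 125, 64, 128, 200, 13.
Maximum is 200, attained at (-6, -6).
r = √200 ≈ 14.14.

14.14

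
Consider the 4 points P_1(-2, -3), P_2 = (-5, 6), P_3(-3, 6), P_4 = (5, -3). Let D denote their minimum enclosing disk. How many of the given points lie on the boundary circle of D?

2

The farthest pair is P_2–P_4 with squared distance 181. The circle on this segment as diameter has centre (0, 1.5) and r² = 181/4 = 45.25.
Check P_1: distance² to centre = 24.25 ≤ 45.25, so it lies inside.
All remaining points lie in this disk, and no smaller disk contains both endpoints, so this is the minimum enclosing circle.
The points at distance exactly r from the centre are P_2, P_4 — 2 points.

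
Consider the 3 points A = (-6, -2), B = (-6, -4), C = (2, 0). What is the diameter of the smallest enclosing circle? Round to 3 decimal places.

Side lengths²: AB² = 4, AC² = 68, BC² = 80.
Since BC² = 80 ≥ 68 + 4 = 72, the angle opposite BC is not acute, so the smallest enclosing circle has BC as diameter.
Centre = midpoint of BC = (-2, -2), r² = 80/4 = 20.
Diameter = 2r = 2√20 ≈ 8.944.

8.944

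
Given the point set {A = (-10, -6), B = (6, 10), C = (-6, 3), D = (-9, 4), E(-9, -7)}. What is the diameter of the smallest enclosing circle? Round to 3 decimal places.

The minimum enclosing circle of a finite set is fixed by two of the points (as a diameter) or three (as a circumcircle).
The farthest pair is B–E with squared distance 514. The circle on this segment as diameter has centre (-1.5, 1.5) and r² = 514/4 = 128.5.
Check A: distance² to centre = 128.5 ≤ 128.5, so it lies inside.
All remaining points lie in this disk, and no smaller disk contains both endpoints, so this is the minimum enclosing circle.
Diameter = 2r = 2√(128.5) ≈ 22.672.

22.672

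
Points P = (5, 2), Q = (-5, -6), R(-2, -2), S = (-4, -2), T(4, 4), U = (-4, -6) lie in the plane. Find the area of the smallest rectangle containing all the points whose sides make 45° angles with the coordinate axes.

47.5

In coordinates u = x + y, v = x − y the rectangle is axis-aligned; the map (x,y)→(u,v) scales areas by 2.
u-values: 7, -11, -4, -6, 8, -10; range = 8 − (-11) = 19.
v-values: 3, 1, 0, -2, 0, 2; range = 3 − (-2) = 5.
Area = (19 × 5) / 2 = 47.5.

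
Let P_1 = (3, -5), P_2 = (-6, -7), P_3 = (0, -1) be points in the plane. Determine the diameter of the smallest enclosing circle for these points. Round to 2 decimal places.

9.31

Side lengths²: P_1P_2² = 85, P_1P_3² = 25, P_2P_3² = 72.
Since P_1P_2² = 85 < 72 + 25 = 97, the triangle is acute, so the smallest enclosing circle is the circumcircle.
Circumcentre = (-23/14, -75/14), r² = 2125/98.
Diameter = 2r = 2√(2125/98) ≈ 9.31.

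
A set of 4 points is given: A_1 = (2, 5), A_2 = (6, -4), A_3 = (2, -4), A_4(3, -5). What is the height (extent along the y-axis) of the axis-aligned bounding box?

10

max y = 5, min y = -5, so height = 10.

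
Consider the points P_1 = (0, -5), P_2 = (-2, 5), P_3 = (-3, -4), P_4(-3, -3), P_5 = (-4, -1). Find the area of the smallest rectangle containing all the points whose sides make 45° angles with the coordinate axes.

60

In coordinates u = x + y, v = x − y the rectangle is axis-aligned; the map (x,y)→(u,v) scales areas by 2.
u-values: -5, 3, -7, -6, -5; range = 3 − (-7) = 10.
v-values: 5, -7, 1, 0, -3; range = 5 − (-7) = 12.
Area = (10 × 12) / 2 = 60.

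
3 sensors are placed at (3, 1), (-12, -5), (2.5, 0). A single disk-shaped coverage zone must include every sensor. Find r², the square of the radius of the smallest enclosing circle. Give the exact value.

65.25

Call the three points A, B, C in the order given.
Side lengths²: AB² = 261, AC² = 1.25, BC² = 235.25.
Since AB² = 261 ≥ 235.25 + 1.25 = 236.5, the angle opposite AB is not acute, so the smallest enclosing circle has AB as diameter.
Centre = midpoint of AB = (-4.5, -2), r² = 261/4 = 65.25.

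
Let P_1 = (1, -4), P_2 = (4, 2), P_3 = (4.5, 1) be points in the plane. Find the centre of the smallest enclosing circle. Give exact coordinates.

(2.5, -1)

Side lengths²: P_1P_2² = 45, P_1P_3² = 37.25, P_2P_3² = 1.25.
Since P_1P_2² = 45 ≥ 37.25 + 1.25 = 38.5, the angle opposite P_1P_2 is not acute, so the smallest enclosing circle has P_1P_2 as diameter.
Centre = midpoint of P_1P_2 = (2.5, -1), r² = 45/4 = 11.25.
Centre = (2.5, -1).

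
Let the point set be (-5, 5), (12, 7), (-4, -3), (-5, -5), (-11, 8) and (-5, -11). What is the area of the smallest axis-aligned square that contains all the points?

529

The bounding box has width 23 and height 19.
An axis-aligned square enclosing the set must have side ≥ max(width, height).
So the minimum side is max(23, 19) = 23.
Area = 23² = 529.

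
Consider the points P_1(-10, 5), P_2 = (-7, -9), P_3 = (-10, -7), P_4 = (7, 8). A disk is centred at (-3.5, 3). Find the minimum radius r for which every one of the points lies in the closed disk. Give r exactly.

The required radius is the distance from (-3.5, 3) to the farthest point.
Squared distances: 46.25, 156.25, 142.25, 135.25.
Maximum is 156.25, attained at P_2.
r = √(156.25) = 12.5.

12.5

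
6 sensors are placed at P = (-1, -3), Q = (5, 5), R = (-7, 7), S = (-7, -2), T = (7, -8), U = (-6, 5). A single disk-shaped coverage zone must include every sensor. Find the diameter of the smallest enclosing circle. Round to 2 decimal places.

20.52

A smallest enclosing disk is always determined by at most three of the input points on its boundary.
The farthest pair is R–T with squared distance 421. The circle on this segment as diameter has centre (0, -0.5) and r² = 421/4 = 105.25.
Check P: distance² to centre = 7.25 ≤ 105.25, so it lies inside.
All remaining points lie in this disk, and no smaller disk contains both endpoints, so this is the minimum enclosing circle.
Diameter = 2r = 2√(105.25) ≈ 20.52.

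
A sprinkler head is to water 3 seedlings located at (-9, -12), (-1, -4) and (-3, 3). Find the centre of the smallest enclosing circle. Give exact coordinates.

Call the three points A, B, C in the order given.
Side lengths²: AB² = 128, AC² = 261, BC² = 53.
Since AC² = 261 ≥ 128 + 53 = 181, the angle opposite AC is not acute, so the smallest enclosing circle has AC as diameter.
Centre = midpoint of AC = (-6, -4.5), r² = 261/4 = 65.25.
Centre = (-6, -4.5).

(-6, -4.5)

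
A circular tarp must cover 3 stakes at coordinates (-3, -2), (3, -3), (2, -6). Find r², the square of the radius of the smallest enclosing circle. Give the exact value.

7585/722

Call the three points A, B, C in the order given.
Side lengths²: AB² = 37, AC² = 41, BC² = 10.
Since AC² = 41 < 37 + 10 = 47, the triangle is acute, so the smallest enclosing circle is the circumcircle.
Circumcentre = (-7/38, -137/38), r² = 7585/722.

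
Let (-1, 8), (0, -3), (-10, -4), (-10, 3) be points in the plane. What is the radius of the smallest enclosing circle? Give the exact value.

The farthest pair is (-1, 8)–(-10, -4) with squared distance 225. The circle on this segment as diameter has centre (-5.5, 2) and r² = 225/4 = 56.25.
Check (0, -3): distance² to centre = 55.25 ≤ 56.25, so it lies inside.
All remaining points lie in this disk, and no smaller disk contains both endpoints, so this is the minimum enclosing circle.
r = √(56.25) = 7.5.

7.5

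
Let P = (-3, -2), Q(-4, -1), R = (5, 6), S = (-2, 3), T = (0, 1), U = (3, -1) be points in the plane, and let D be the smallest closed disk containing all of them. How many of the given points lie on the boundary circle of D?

3

The farthest pair is Q–R with squared distance 130. The circle on this segment as diameter has centre (0.5, 2.5) and r² = 130/4 = 32.5.
Check P: distance² to centre = 32.5 ≤ 32.5, so it lies inside.
All remaining points lie in this disk, and no smaller disk contains both endpoints, so this is the minimum enclosing circle.
The points at distance exactly r from the centre are P, Q, R — 3 points.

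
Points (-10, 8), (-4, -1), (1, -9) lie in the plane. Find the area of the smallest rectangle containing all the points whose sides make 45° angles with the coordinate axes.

In coordinates u = x + y, v = x − y the rectangle is axis-aligned; the map (x,y)→(u,v) scales areas by 2.
u-values: -2, -5, -8; range = -2 − (-8) = 6.
v-values: -18, -3, 10; range = 10 − (-18) = 28.
Area = (6 × 28) / 2 = 84.

84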